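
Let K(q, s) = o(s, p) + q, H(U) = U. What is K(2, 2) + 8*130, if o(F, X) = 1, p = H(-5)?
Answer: 1043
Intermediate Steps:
p = -5
K(q, s) = 1 + q
K(2, 2) + 8*130 = (1 + 2) + 8*130 = 3 + 1040 = 1043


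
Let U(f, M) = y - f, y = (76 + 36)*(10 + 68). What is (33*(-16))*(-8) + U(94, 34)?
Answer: 12866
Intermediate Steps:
y = 8736 (y = 112*78 = 8736)
U(f, M) = 8736 - f
(33*(-16))*(-8) + U(94, 34) = (33*(-16))*(-8) + (8736 - 1*94) = -528*(-8) + (8736 - 94) = 4224 + 8642 = 12866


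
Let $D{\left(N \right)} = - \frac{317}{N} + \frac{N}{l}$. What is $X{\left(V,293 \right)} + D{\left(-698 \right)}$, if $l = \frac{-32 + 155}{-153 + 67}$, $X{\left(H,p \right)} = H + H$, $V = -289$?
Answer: $- \frac{7685077}{85854} \approx -89.513$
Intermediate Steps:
$X{\left(H,p \right)} = 2 H$
$l = - \frac{123}{86}$ ($l = \frac{123}{-86} = 123 \left(- \frac{1}{86}\right) = - \frac{123}{86} \approx -1.4302$)
$D{\left(N \right)} = - \frac{317}{N} - \frac{86 N}{123}$ ($D{\left(N \right)} = - \frac{317}{N} + \frac{N}{- \frac{123}{86}} = - \frac{317}{N} + N \left(- \frac{86}{123}\right) = - \frac{317}{N} - \frac{86 N}{123}$)
$X{\left(V,293 \right)} + D{\left(-698 \right)} = 2 \left(-289\right) - \left(- \frac{60028}{123} + \frac{317}{-698}\right) = -578 + \left(\left(-317\right) \left(- \frac{1}{698}\right) + \frac{60028}{123}\right) = -578 + \left(\frac{317}{698} + \frac{60028}{123}\right) = -578 + \frac{41938535}{85854} = - \frac{7685077}{85854}$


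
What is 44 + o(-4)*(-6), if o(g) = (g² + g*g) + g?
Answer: -124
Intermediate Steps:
o(g) = g + 2*g² (o(g) = (g² + g²) + g = 2*g² + g = g + 2*g²)
44 + o(-4)*(-6) = 44 - 4*(1 + 2*(-4))*(-6) = 44 - 4*(1 - 8)*(-6) = 44 - 4*(-7)*(-6) = 44 + 28*(-6) = 44 - 168 = -124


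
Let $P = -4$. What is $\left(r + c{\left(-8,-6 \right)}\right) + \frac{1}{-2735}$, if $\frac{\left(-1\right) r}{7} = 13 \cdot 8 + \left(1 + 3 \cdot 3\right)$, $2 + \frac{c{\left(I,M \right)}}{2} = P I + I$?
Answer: $- \frac{2062191}{2735} \approx -754.0$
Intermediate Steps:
$c{\left(I,M \right)} = -4 - 6 I$ ($c{\left(I,M \right)} = -4 + 2 \left(- 4 I + I\right) = -4 + 2 \left(- 3 I\right) = -4 - 6 I$)
$r = -798$ ($r = - 7 \left(13 \cdot 8 + \left(1 + 3 \cdot 3\right)\right) = - 7 \left(104 + \left(1 + 9\right)\right) = - 7 \left(104 + 10\right) = \left(-7\right) 114 = -798$)
$\left(r + c{\left(-8,-6 \right)}\right) + \frac{1}{-2735} = \left(-798 - -44\right) + \frac{1}{-2735} = \left(-798 + \left(-4 + 48\right)\right) - \frac{1}{2735} = \left(-798 + 44\right) - \frac{1}{2735} = -754 - \frac{1}{2735} = - \frac{2062191}{2735}$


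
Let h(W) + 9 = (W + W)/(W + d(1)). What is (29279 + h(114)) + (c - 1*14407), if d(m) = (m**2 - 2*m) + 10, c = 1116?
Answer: 655215/41 ≈ 15981.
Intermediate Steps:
d(m) = 10 + m**2 - 2*m
h(W) = -9 + 2*W/(9 + W) (h(W) = -9 + (W + W)/(W + (10 + 1**2 - 2*1)) = -9 + (2*W)/(W + (10 + 1 - 2)) = -9 + (2*W)/(W + 9) = -9 + (2*W)/(9 + W) = -9 + 2*W/(9 + W))
(29279 + h(114)) + (c - 1*14407) = (29279 + (-81 - 7*114)/(9 + 114)) + (1116 - 1*14407) = (29279 + (-81 - 798)/123) + (1116 - 14407) = (29279 + (1/123)*(-879)) - 13291 = (29279 - 293/41) - 13291 = 1200146/41 - 13291 = 655215/41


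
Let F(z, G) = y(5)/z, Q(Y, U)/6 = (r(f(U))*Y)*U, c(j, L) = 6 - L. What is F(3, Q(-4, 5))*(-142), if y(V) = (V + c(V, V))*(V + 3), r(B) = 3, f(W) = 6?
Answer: -2272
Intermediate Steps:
Q(Y, U) = 18*U*Y (Q(Y, U) = 6*((3*Y)*U) = 6*(3*U*Y) = 18*U*Y)
y(V) = 18 + 6*V (y(V) = (V + (6 - V))*(V + 3) = 6*(3 + V) = 18 + 6*V)
F(z, G) = 48/z (F(z, G) = (18 + 6*5)/z = (18 + 30)/z = 48/z)
F(3, Q(-4, 5))*(-142) = (48/3)*(-142) = (48*(⅓))*(-142) = 16*(-142) = -2272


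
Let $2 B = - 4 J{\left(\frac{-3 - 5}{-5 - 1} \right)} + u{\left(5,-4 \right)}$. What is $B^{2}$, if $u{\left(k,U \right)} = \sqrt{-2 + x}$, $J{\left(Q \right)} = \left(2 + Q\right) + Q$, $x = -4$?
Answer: $\frac{1541}{18} - \frac{28 i \sqrt{6}}{3} \approx 85.611 - 22.862 i$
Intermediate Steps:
$J{\left(Q \right)} = 2 + 2 Q$
$u{\left(k,U \right)} = i \sqrt{6}$ ($u{\left(k,U \right)} = \sqrt{-2 - 4} = \sqrt{-6} = i \sqrt{6}$)
$B = - \frac{28}{3} + \frac{i \sqrt{6}}{2}$ ($B = \frac{- 4 \left(2 + 2 \frac{-3 - 5}{-5 - 1}\right) + i \sqrt{6}}{2} = \frac{- 4 \left(2 + 2 \left(- \frac{8}{-6}\right)\right) + i \sqrt{6}}{2} = \frac{- 4 \left(2 + 2 \left(\left(-8\right) \left(- \frac{1}{6}\right)\right)\right) + i \sqrt{6}}{2} = \frac{- 4 \left(2 + 2 \cdot \frac{4}{3}\right) + i \sqrt{6}}{2} = \frac{- 4 \left(2 + \frac{8}{3}\right) + i \sqrt{6}}{2} = \frac{\left(-4\right) \frac{14}{3} + i \sqrt{6}}{2} = \frac{- \frac{56}{3} + i \sqrt{6}}{2} = - \frac{28}{3} + \frac{i \sqrt{6}}{2} \approx -9.3333 + 1.2247 i$)
$B^{2} = \left(- \frac{28}{3} + \frac{i \sqrt{6}}{2}\right)^{2}$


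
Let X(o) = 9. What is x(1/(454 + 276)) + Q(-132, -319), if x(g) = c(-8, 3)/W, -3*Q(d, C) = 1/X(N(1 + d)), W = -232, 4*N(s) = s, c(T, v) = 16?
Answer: -83/783 ≈ -0.10600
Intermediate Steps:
N(s) = s/4
Q(d, C) = -1/27 (Q(d, C) = -⅓/9 = -⅓*⅑ = -1/27)
x(g) = -2/29 (x(g) = 16/(-232) = 16*(-1/232) = -2/29)
x(1/(454 + 276)) + Q(-132, -319) = -2/29 - 1/27 = -83/783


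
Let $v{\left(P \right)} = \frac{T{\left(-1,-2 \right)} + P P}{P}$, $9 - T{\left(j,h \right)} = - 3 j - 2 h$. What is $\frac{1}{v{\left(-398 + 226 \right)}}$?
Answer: $- \frac{86}{14793} \approx -0.0058136$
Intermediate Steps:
$T{\left(j,h \right)} = 9 + 2 h + 3 j$ ($T{\left(j,h \right)} = 9 - \left(- 3 j - 2 h\right) = 9 + \left(2 h + 3 j\right) = 9 + 2 h + 3 j$)
$v{\left(P \right)} = \frac{2 + P^{2}}{P}$ ($v{\left(P \right)} = \frac{\left(9 + 2 \left(-2\right) + 3 \left(-1\right)\right) + P P}{P} = \frac{\left(9 - 4 - 3\right) + P^{2}}{P} = \frac{2 + P^{2}}{P}$)
$\frac{1}{v{\left(-398 + 226 \right)}} = \frac{1}{\left(-398 + 226\right) + \frac{2}{-398 + 226}} = \frac{1}{-172 + \frac{2}{-172}} = \frac{1}{-172 + 2 \left(- \frac{1}{172}\right)} = \frac{1}{-172 - \frac{1}{86}} = \frac{1}{- \frac{14793}{86}} = - \frac{86}{14793}$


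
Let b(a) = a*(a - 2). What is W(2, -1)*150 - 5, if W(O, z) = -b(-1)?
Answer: -455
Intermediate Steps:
b(a) = a*(-2 + a)
W(O, z) = -3 (W(O, z) = -(-1)*(-2 - 1) = -(-1)*(-3) = -1*3 = -3)
W(2, -1)*150 - 5 = -3*150 - 5 = -450 - 5 = -455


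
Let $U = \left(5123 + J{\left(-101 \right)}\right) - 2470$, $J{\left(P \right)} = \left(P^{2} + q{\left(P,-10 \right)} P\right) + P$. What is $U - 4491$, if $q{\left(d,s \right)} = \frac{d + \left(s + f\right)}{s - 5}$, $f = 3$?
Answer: $\frac{37674}{5} \approx 7534.8$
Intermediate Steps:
$q{\left(d,s \right)} = \frac{3 + d + s}{-5 + s}$ ($q{\left(d,s \right)} = \frac{d + \left(s + 3\right)}{s - 5} = \frac{d + \left(3 + s\right)}{-5 + s} = \frac{3 + d + s}{-5 + s}$)
$J{\left(P \right)} = P + P^{2} + P \left(\frac{7}{15} - \frac{P}{15}\right)$ ($J{\left(P \right)} = \left(P^{2} + \frac{3 + P - 10}{-5 - 10} P\right) + P = \left(P^{2} + \frac{-7 + P}{-15} P\right) + P = \left(P^{2} + - \frac{-7 + P}{15} P\right) + P = \left(P^{2} + \left(\frac{7}{15} - \frac{P}{15}\right) P\right) + P = \left(P^{2} + P \left(\frac{7}{15} - \frac{P}{15}\right)\right) + P = P + P^{2} + P \left(\frac{7}{15} - \frac{P}{15}\right)$)
$U = \frac{60129}{5}$ ($U = \left(5123 + \frac{2}{15} \left(-101\right) \left(11 + 7 \left(-101\right)\right)\right) - 2470 = \left(5123 + \frac{2}{15} \left(-101\right) \left(11 - 707\right)\right) - 2470 = \left(5123 + \frac{2}{15} \left(-101\right) \left(-696\right)\right) - 2470 = \left(5123 + \frac{46864}{5}\right) - 2470 = \frac{72479}{5} - 2470 = \frac{60129}{5} \approx 12026.0$)
$U - 4491 = \frac{60129}{5} - 4491 = \frac{37674}{5}$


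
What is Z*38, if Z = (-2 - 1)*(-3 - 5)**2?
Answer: -7296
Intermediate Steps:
Z = -192 (Z = -3*(-8)**2 = -3*64 = -192)
Z*38 = -192*38 = -7296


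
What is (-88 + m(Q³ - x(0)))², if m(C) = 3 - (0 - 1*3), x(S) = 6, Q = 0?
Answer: 6724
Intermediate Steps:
m(C) = 6 (m(C) = 3 - (0 - 3) = 3 - 1*(-3) = 3 + 3 = 6)
(-88 + m(Q³ - x(0)))² = (-88 + 6)² = (-82)² = 6724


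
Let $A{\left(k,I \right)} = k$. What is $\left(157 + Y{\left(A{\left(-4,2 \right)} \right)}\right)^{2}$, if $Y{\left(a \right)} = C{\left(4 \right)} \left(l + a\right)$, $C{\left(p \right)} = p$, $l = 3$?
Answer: $23409$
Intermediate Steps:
$Y{\left(a \right)} = 12 + 4 a$ ($Y{\left(a \right)} = 4 \left(3 + a\right) = 12 + 4 a$)
$\left(157 + Y{\left(A{\left(-4,2 \right)} \right)}\right)^{2} = \left(157 + \left(12 + 4 \left(-4\right)\right)\right)^{2} = \left(157 + \left(12 - 16\right)\right)^{2} = \left(157 - 4\right)^{2} = 153^{2} = 23409$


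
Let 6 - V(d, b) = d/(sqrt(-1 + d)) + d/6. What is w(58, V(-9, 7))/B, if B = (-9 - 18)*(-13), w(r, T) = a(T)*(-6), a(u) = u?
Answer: -5/39 + I*sqrt(10)/65 ≈ -0.12821 + 0.04865*I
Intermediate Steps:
V(d, b) = 6 - d/6 - d/sqrt(-1 + d) (V(d, b) = 6 - (d/(sqrt(-1 + d)) + d/6) = 6 - (d/sqrt(-1 + d) + d*(1/6)) = 6 - (d/sqrt(-1 + d) + d/6) = 6 - (d/6 + d/sqrt(-1 + d)) = 6 + (-d/6 - d/sqrt(-1 + d)) = 6 - d/6 - d/sqrt(-1 + d))
w(r, T) = -6*T (w(r, T) = T*(-6) = -6*T)
B = 351 (B = -27*(-13) = 351)
w(58, V(-9, 7))/B = -6*(6 - 1/6*(-9) - 1*(-9)/sqrt(-1 - 9))/351 = -6*(6 + 3/2 - 1*(-9)/sqrt(-10))*(1/351) = -6*(6 + 3/2 - 1*(-9)*(-I*sqrt(10)/10))*(1/351) = -6*(6 + 3/2 - 9*I*sqrt(10)/10)*(1/351) = -6*(15/2 - 9*I*sqrt(10)/10)*(1/351) = (-45 + 27*I*sqrt(10)/5)*(1/351) = -5/39 + I*sqrt(10)/65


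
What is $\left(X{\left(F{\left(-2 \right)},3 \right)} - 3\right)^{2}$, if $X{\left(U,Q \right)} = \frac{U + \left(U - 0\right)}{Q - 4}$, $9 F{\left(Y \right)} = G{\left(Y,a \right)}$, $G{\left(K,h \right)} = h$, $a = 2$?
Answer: $\frac{961}{81} \approx 11.864$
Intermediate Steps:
$F{\left(Y \right)} = \frac{2}{9}$ ($F{\left(Y \right)} = \frac{1}{9} \cdot 2 = \frac{2}{9}$)
$X{\left(U,Q \right)} = \frac{2 U}{-4 + Q}$ ($X{\left(U,Q \right)} = \frac{U + \left(U + 0\right)}{-4 + Q} = \frac{U + U}{-4 + Q} = \frac{2 U}{-4 + Q}$)
$\left(X{\left(F{\left(-2 \right)},3 \right)} - 3\right)^{2} = \left(2 \cdot \frac{2}{9} \frac{1}{-4 + 3} - 3\right)^{2} = \left(2 \cdot \frac{2}{9} \frac{1}{-1} - 3\right)^{2} = \left(2 \cdot \frac{2}{9} \left(-1\right) - 3\right)^{2} = \left(- \frac{4}{9} - 3\right)^{2} = \left(- \frac{31}{9}\right)^{2} = \frac{961}{81}$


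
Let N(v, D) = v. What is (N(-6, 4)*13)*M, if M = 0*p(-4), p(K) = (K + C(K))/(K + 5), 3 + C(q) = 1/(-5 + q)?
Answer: 0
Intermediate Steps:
C(q) = -3 + 1/(-5 + q)
p(K) = (K + (16 - 3*K)/(-5 + K))/(5 + K) (p(K) = (K + (16 - 3*K)/(-5 + K))/(K + 5) = (K + (16 - 3*K)/(-5 + K))/(5 + K))
M = 0 (M = 0*((16 + (-4)² - 8*(-4))/(-25 + (-4)²)) = 0*((16 + 16 + 32)/(-25 + 16)) = 0*(64/(-9)) = 0*(-⅑*64) = 0*(-64/9) = 0)
(N(-6, 4)*13)*M = -6*13*0 = -78*0 = 0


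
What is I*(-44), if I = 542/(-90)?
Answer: 11924/45 ≈ 264.98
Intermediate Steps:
I = -271/45 (I = 542*(-1/90) = -271/45 ≈ -6.0222)
I*(-44) = -271/45*(-44) = 11924/45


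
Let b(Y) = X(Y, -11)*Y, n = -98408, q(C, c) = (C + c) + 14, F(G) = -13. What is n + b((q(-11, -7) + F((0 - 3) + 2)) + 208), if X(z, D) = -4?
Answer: -99172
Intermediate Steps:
q(C, c) = 14 + C + c
b(Y) = -4*Y
n + b((q(-11, -7) + F((0 - 3) + 2)) + 208) = -98408 - 4*(((14 - 11 - 7) - 13) + 208) = -98408 - 4*((-4 - 13) + 208) = -98408 - 4*(-17 + 208) = -98408 - 4*191 = -98408 - 764 = -99172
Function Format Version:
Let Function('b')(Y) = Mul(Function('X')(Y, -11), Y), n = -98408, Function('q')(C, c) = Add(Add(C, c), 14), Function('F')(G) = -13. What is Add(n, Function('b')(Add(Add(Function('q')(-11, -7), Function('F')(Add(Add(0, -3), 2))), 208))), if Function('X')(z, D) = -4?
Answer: -99172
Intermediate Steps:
Function('q')(C, c) = Add(14, C, c)
Function('b')(Y) = Mul(-4, Y)
Add(n, Function('b')(Add(Add(Function('q')(-11, -7), Function('F')(Add(Add(0, -3), 2))), 208))) = Add(-98408, Mul(-4, Add(Add(Add(14, -11, -7), -13), 208))) = Add(-98408, Mul(-4, Add(Add(-4, -13), 208))) = Add(-98408, Mul(-4, Add(-17, 208))) = Add(-98408, Mul(-4, 191)) = Add(-98408, -764) = -99172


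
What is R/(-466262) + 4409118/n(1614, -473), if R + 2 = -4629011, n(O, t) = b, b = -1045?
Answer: -2050966858331/487243790 ≈ -4209.3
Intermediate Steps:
n(O, t) = -1045
R = -4629013 (R = -2 - 4629011 = -4629013)
R/(-466262) + 4409118/n(1614, -473) = -4629013/(-466262) + 4409118/(-1045) = -4629013*(-1/466262) + 4409118*(-1/1045) = 4629013/466262 - 4409118/1045 = -2050966858331/487243790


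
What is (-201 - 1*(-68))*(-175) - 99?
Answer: 23176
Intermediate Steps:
(-201 - 1*(-68))*(-175) - 99 = (-201 + 68)*(-175) - 99 = -133*(-175) - 99 = 23275 - 99 = 23176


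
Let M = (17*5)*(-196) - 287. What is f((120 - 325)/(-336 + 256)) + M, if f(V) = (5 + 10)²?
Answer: -16722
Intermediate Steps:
f(V) = 225 (f(V) = 15² = 225)
M = -16947 (M = 85*(-196) - 287 = -16660 - 287 = -16947)
f((120 - 325)/(-336 + 256)) + M = 225 - 16947 = -16722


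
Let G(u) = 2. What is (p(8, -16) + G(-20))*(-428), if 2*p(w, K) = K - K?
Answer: -856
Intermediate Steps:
p(w, K) = 0 (p(w, K) = (K - K)/2 = (½)*0 = 0)
(p(8, -16) + G(-20))*(-428) = (0 + 2)*(-428) = 2*(-428) = -856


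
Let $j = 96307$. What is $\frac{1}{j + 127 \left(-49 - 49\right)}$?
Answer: $\frac{1}{83861} \approx 1.1924 \cdot 10^{-5}$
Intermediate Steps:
$\frac{1}{j + 127 \left(-49 - 49\right)} = \frac{1}{96307 + 127 \left(-49 - 49\right)} = \frac{1}{96307 + 127 \left(-98\right)} = \frac{1}{96307 - 12446} = \frac{1}{83861}$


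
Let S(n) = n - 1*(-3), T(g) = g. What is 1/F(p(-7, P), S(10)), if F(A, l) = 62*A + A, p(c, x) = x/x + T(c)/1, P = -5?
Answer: -1/378 ≈ -0.0026455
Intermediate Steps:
p(c, x) = 1 + c (p(c, x) = x/x + c/1 = 1 + c*1 = 1 + c)
S(n) = 3 + n (S(n) = n + 3 = 3 + n)
F(A, l) = 63*A
1/F(p(-7, P), S(10)) = 1/(63*(1 - 7)) = 1/(63*(-6)) = 1/(-378) = -1/378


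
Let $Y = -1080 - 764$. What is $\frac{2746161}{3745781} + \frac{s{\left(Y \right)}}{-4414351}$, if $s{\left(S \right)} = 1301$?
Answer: $\frac{12117645295430}{16535192103131} \approx 0.73284$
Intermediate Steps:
$Y = -1844$
$\frac{2746161}{3745781} + \frac{s{\left(Y \right)}}{-4414351} = \frac{2746161}{3745781} + \frac{1301}{-4414351} = 2746161 \cdot \frac{1}{3745781} + 1301 \left(- \frac{1}{4414351}\right) = \frac{2746161}{3745781} - \frac{1301}{4414351} = \frac{12117645295430}{16535192103131}$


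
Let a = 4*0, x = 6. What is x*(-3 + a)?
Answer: -18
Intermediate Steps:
a = 0
x*(-3 + a) = 6*(-3 + 0) = 6*(-3) = -18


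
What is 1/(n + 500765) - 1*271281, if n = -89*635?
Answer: -120516584249/444250 ≈ -2.7128e+5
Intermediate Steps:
n = -56515
1/(n + 500765) - 1*271281 = 1/(-56515 + 500765) - 1*271281 = 1/444250 - 271281 = -120516584249/444250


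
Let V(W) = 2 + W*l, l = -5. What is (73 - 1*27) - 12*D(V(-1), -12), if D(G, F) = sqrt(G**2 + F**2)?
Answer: 46 - 12*sqrt(193) ≈ -120.71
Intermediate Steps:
V(W) = 2 - 5*W (V(W) = 2 + W*(-5) = 2 - 5*W)
D(G, F) = sqrt(F**2 + G**2)
(73 - 1*27) - 12*D(V(-1), -12) = (73 - 1*27) - 12*sqrt((-12)**2 + (2 - 5*(-1))**2) = (73 - 27) - 12*sqrt(144 + (2 + 5)**2) = 46 - 12*sqrt(144 + 7**2) = 46 - 12*sqrt(144 + 49) = 46 - 12*sqrt(193)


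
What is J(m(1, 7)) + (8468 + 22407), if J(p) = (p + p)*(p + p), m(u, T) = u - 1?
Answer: 30875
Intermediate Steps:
m(u, T) = -1 + u
J(p) = 4*p² (J(p) = (2*p)*(2*p) = 4*p²)
J(m(1, 7)) + (8468 + 22407) = 4*(-1 + 1)² + (8468 + 22407) = 4*0² + 30875 = 4*0 + 30875 = 0 + 30875 = 30875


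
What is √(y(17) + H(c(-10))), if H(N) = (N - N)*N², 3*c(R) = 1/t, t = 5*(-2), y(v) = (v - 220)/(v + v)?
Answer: I*√6902/34 ≈ 2.4435*I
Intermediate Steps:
y(v) = (-220 + v)/(2*v) (y(v) = (-220 + v)/((2*v)) = (-220 + v)*(1/(2*v)) = (-220 + v)/(2*v))
t = -10
c(R) = -1/30 (c(R) = (⅓)/(-10) = (⅓)*(-⅒) = -1/30)
H(N) = 0 (H(N) = 0*N² = 0)
√(y(17) + H(c(-10))) = √((½)*(-220 + 17)/17 + 0) = √((½)*(1/17)*(-203) + 0) = √(-203/34 + 0) = √(-203/34) = I*√6902/34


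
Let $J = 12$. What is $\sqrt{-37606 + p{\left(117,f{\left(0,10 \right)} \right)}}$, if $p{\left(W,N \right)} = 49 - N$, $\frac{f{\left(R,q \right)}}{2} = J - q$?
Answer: $i \sqrt{37561} \approx 193.81 i$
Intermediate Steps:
$f{\left(R,q \right)} = 24 - 2 q$ ($f{\left(R,q \right)} = 2 \left(12 - q\right) = 24 - 2 q$)
$\sqrt{-37606 + p{\left(117,f{\left(0,10 \right)} \right)}} = \sqrt{-37606 + \left(49 - \left(24 - 20\right)\right)} = \sqrt{-37606 + \left(49 - 4\right)} = \sqrt{-37606 + 45} = \sqrt{-37561} = i \sqrt{37561}$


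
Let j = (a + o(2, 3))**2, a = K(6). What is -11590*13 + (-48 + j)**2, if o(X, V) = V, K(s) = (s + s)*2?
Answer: 313091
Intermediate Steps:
K(s) = 4*s (K(s) = (2*s)*2 = 4*s)
a = 24 (a = 4*6 = 24)
j = 729 (j = (24 + 3)**2 = 27**2 = 729)
-11590*13 + (-48 + j)**2 = -11590*13 + (-48 + 729)**2 = -150670 + 681**2 = -150670 + 463761 = 313091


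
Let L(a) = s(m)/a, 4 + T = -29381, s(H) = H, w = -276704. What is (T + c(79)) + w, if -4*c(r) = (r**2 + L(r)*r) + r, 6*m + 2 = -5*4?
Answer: -3692017/12 ≈ -3.0767e+5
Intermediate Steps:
m = -11/3 (m = -1/3 + (-5*4)/6 = -1/3 + (1/6)*(-20) = -1/3 - 10/3 = -11/3 ≈ -3.6667)
T = -29385 (T = -4 - 29381 = -29385)
L(a) = -11/(3*a)
c(r) = 11/12 - r/4 - r**2/4 (c(r) = -((r**2 + (-11/(3*r))*r) + r)/4 = -((r**2 - 11/3) + r)/4 = -((-11/3 + r**2) + r)/4 = -(-11/3 + r + r**2)/4 = 11/12 - r/4 - r**2/4)
(T + c(79)) + w = (-29385 + (11/12 - 1/4*79*(1 + 79))) - 276704 = (-29385 + (11/12 - 1/4*79*80)) - 276704 = (-29385 + (11/12 - 1580)) - 276704 = (-29385 - 18949/12) - 276704 = -371569/12 - 276704 = -3692017/12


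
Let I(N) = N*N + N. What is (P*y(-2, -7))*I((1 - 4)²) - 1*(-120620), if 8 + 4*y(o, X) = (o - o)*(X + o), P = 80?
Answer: 106220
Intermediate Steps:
y(o, X) = -2 (y(o, X) = -2 + ((o - o)*(X + o))/4 = -2 + (0*(X + o))/4 = -2 + (¼)*0 = -2 + 0 = -2)
I(N) = N + N² (I(N) = N² + N = N + N²)
(P*y(-2, -7))*I((1 - 4)²) - 1*(-120620) = (80*(-2))*((1 - 4)²*(1 + (1 - 4)²)) - 1*(-120620) = -160*(-3)²*(1 + (-3)²) + 120620 = -1440*(1 + 9) + 120620 = -1440*10 + 120620 = -160*90 + 120620 = -14400 + 120620 = 106220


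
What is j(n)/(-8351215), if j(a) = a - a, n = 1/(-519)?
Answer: 0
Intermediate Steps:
n = -1/519 ≈ -0.0019268
j(a) = 0
j(n)/(-8351215) = 0/(-8351215) = 0*(-1/8351215) = 0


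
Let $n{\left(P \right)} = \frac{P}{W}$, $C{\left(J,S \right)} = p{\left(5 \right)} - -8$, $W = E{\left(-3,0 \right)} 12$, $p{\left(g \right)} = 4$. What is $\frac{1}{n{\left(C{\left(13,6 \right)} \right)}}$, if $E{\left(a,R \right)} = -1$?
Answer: $-1$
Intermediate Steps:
$W = -12$ ($W = \left(-1\right) 12 = -12$)
$C{\left(J,S \right)} = 12$ ($C{\left(J,S \right)} = 4 - -8 = 4 + 8 = 12$)
$n{\left(P \right)} = - \frac{P}{12}$ ($n{\left(P \right)} = \frac{P}{-12} = P \left(- \frac{1}{12}\right) = - \frac{P}{12}$)
$\frac{1}{n{\left(C{\left(13,6 \right)} \right)}} = \frac{1}{\left(- \frac{1}{12}\right) 12} = \frac{1}{-1} = -1$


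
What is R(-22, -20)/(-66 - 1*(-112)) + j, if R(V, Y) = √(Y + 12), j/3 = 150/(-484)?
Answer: -225/242 + I*√2/23 ≈ -0.92975 + 0.061488*I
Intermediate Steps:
j = -225/242 (j = 3*(150/(-484)) = 3*(150*(-1/484)) = 3*(-75/242) = -225/242 ≈ -0.92975)
R(V, Y) = √(12 + Y)
R(-22, -20)/(-66 - 1*(-112)) + j = √(12 - 20)/(-66 - 1*(-112)) - 225/242 = √(-8)/(-66 + 112) - 225/242 = (2*I*√2)/46 - 225/242 = (2*I*√2)*(1/46) - 225/242 = I*√2/23 - 225/242 = -225/242 + I*√2/23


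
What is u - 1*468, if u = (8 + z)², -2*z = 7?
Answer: -1791/4 ≈ -447.75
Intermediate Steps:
z = -7/2 (z = -½*7 = -7/2 ≈ -3.5000)
u = 81/4 (u = (8 - 7/2)² = (9/2)² = 81/4 ≈ 20.250)
u - 1*468 = 81/4 - 1*468 = 81/4 - 468 = -1791/4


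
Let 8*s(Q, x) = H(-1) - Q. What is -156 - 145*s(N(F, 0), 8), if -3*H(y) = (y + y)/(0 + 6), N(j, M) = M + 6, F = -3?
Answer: -3547/72 ≈ -49.264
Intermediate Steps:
N(j, M) = 6 + M
H(y) = -y/9 (H(y) = -(y + y)/(3*(0 + 6)) = -2*y/(3*6) = -y/9)
s(Q, x) = 1/72 - Q/8 (s(Q, x) = (-⅑*(-1) - Q)/8 = (⅑ - Q)/8 = 1/72 - Q/8)
-156 - 145*s(N(F, 0), 8) = -156 - 145*(1/72 - (6 + 0)/8) = -156 - 145*(1/72 - ⅛*6) = -156 - 145*(1/72 - ¾) = -156 - 145*(-53/72) = -156 + 7685/72 = -3547/72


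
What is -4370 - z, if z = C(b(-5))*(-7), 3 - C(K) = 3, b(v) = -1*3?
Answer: -4370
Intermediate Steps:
b(v) = -3
C(K) = 0 (C(K) = 3 - 1*3 = 3 - 3 = 0)
z = 0 (z = 0*(-7) = 0)
-4370 - z = -4370 - 1*0 = -4370 + 0 = -4370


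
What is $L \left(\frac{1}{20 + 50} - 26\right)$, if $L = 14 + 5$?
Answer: $- \frac{34561}{70} \approx -493.73$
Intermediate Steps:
$L = 19$
$L \left(\frac{1}{20 + 50} - 26\right) = 19 \left(\frac{1}{20 + 50} - 26\right) = 19 \left(\frac{1}{70} - 26\right) = 19 \left(- \frac{1819}{70}\right) = - \frac{34561}{70}$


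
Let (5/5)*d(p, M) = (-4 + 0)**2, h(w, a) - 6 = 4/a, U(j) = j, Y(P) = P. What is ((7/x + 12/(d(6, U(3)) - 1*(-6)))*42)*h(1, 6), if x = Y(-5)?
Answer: -2632/11 ≈ -239.27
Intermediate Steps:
h(w, a) = 6 + 4/a
x = -5
d(p, M) = 16 (d(p, M) = (-4 + 0)**2 = (-4)**2 = 16)
((7/x + 12/(d(6, U(3)) - 1*(-6)))*42)*h(1, 6) = ((7/(-5) + 12/(16 - 1*(-6)))*42)*(6 + 4/6) = ((7*(-1/5) + 12/(16 + 6))*42)*(6 + 4*(1/6)) = ((-7/5 + 12/22)*42)*(6 + 2/3) = ((-7/5 + 12*(1/22))*42)*(20/3) = ((-7/5 + 6/11)*42)*(20/3) = -47/55*42*(20/3) = -1974/55*20/3 = -2632/11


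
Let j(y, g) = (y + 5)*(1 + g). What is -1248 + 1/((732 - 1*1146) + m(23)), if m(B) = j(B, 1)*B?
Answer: -1090751/874 ≈ -1248.0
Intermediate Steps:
j(y, g) = (1 + g)*(5 + y) (j(y, g) = (5 + y)*(1 + g) = (1 + g)*(5 + y))
m(B) = B*(10 + 2*B) (m(B) = (5 + B + 5*1 + 1*B)*B = (5 + B + 5 + B)*B = (10 + 2*B)*B = B*(10 + 2*B))
-1248 + 1/((732 - 1*1146) + m(23)) = -1248 + 1/((732 - 1*1146) + 2*23*(5 + 23)) = -1248 + 1/((732 - 1146) + 2*23*28) = -1248 + 1/(-414 + 1288) = -1248 + 1/874 = -1090751/874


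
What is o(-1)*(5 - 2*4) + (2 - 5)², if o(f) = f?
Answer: 12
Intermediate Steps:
o(-1)*(5 - 2*4) + (2 - 5)² = -(5 - 2*4) + (2 - 5)² = -(5 - 8) + (-3)² = -1*(-3) + 9 = 3 + 9 = 12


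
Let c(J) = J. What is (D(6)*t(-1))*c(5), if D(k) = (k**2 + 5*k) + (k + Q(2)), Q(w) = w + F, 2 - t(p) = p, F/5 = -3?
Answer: 885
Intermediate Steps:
F = -15 (F = 5*(-3) = -15)
t(p) = 2 - p
Q(w) = -15 + w (Q(w) = w - 15 = -15 + w)
D(k) = -13 + k**2 + 6*k (D(k) = (k**2 + 5*k) + (k + (-15 + 2)) = (k**2 + 5*k) + (k - 13) = (k**2 + 5*k) + (-13 + k) = -13 + k**2 + 6*k)
(D(6)*t(-1))*c(5) = ((-13 + 6**2 + 6*6)*(2 - 1*(-1)))*5 = ((-13 + 36 + 36)*(2 + 1))*5 = (59*3)*5 = 177*5 = 885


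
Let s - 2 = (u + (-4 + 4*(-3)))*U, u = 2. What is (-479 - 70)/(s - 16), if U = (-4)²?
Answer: 549/238 ≈ 2.3067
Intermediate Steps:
U = 16
s = -222 (s = 2 + (2 + (-4 + 4*(-3)))*16 = 2 + (2 + (-4 - 12))*16 = 2 + (2 - 16)*16 = 2 - 14*16 = 2 - 224 = -222)
(-479 - 70)/(s - 16) = (-479 - 70)/(-222 - 16) = -549/(-238) = -549*(-1/238) = 549/238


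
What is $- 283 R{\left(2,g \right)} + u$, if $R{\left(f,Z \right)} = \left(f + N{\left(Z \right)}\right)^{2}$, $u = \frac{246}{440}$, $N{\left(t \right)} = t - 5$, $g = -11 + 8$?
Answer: $- \frac{2241237}{220} \approx -10187.0$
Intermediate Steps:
$g = -3$
$N{\left(t \right)} = -5 + t$
$u = \frac{123}{220}$ ($u = 246 \cdot \frac{1}{440} = \frac{123}{220} \approx 0.55909$)
$R{\left(f,Z \right)} = \left(-5 + Z + f\right)^{2}$ ($R{\left(f,Z \right)} = \left(f + \left(-5 + Z\right)\right)^{2} = \left(-5 + Z + f\right)^{2}$)
$- 283 R{\left(2,g \right)} + u = - 283 \left(-5 - 3 + 2\right)^{2} + \frac{123}{220} = - 283 \left(-6\right)^{2} + \frac{123}{220} = \left(-283\right) 36 + \frac{123}{220} = -10188 + \frac{123}{220} = - \frac{2241237}{220}$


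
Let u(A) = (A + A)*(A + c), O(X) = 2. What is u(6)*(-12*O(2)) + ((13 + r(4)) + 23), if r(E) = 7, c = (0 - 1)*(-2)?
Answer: -2261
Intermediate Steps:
c = 2 (c = -1*(-2) = 2)
u(A) = 2*A*(2 + A) (u(A) = (A + A)*(A + 2) = (2*A)*(2 + A) = 2*A*(2 + A))
u(6)*(-12*O(2)) + ((13 + r(4)) + 23) = (2*6*(2 + 6))*(-12*2) + ((13 + 7) + 23) = (2*6*8)*(-24) + (20 + 23) = 96*(-24) + 43 = -2304 + 43 = -2261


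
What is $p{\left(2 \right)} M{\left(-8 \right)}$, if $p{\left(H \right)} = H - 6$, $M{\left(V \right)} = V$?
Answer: $32$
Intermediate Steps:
$p{\left(H \right)} = -6 + H$
$p{\left(2 \right)} M{\left(-8 \right)} = \left(-6 + 2\right) \left(-8\right) = \left(-4\right) \left(-8\right) = 32$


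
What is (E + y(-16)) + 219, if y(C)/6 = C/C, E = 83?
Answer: 308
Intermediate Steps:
y(C) = 6 (y(C) = 6*(C/C) = 6*1 = 6)
(E + y(-16)) + 219 = (83 + 6) + 219 = 89 + 219 = 308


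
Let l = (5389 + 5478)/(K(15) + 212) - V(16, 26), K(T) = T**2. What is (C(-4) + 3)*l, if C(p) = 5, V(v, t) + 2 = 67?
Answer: -140304/437 ≈ -321.06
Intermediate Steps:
V(v, t) = 65 (V(v, t) = -2 + 67 = 65)
l = -17538/437 (l = (5389 + 5478)/(15**2 + 212) - 1*65 = 10867/(225 + 212) - 65 = 10867/437 - 65 = -17538/437 ≈ -40.133)
(C(-4) + 3)*l = (5 + 3)*(-17538/437) = 8*(-17538/437) = -140304/437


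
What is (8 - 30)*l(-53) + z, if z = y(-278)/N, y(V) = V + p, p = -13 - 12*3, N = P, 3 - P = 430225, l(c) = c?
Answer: 501639179/430222 ≈ 1166.0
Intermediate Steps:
P = -430222 (P = 3 - 1*430225 = 3 - 430225 = -430222)
N = -430222
p = -49 (p = -13 - 36 = -49)
y(V) = -49 + V (y(V) = V - 49 = -49 + V)
z = 327/430222 (z = (-49 - 278)/(-430222) = -327*(-1/430222) = 327/430222 ≈ 0.00076007)
(8 - 30)*l(-53) + z = (8 - 30)*(-53) + 327/430222 = -22*(-53) + 327/430222 = 1166 + 327/430222 = 501639179/430222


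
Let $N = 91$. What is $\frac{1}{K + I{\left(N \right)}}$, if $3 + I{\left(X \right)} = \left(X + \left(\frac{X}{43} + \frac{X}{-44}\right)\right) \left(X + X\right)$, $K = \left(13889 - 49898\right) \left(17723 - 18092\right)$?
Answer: $\frac{946}{12585478761} \approx 7.5166 \cdot 10^{-8}$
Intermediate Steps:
$K = 13287321$ ($K = \left(-36009\right) \left(-369\right) = 13287321$)
$I{\left(X \right)} = -3 + \frac{1893 X^{2}}{946}$ ($I{\left(X \right)} = -3 + \left(X + \left(\frac{X}{43} + \frac{X}{-44}\right)\right) \left(X + X\right) = -3 + \left(X + \left(X \frac{1}{43} + X \left(- \frac{1}{44}\right)\right)\right) 2 X = -3 + \left(X + \left(\frac{X}{43} - \frac{X}{44}\right)\right) 2 X = -3 + \left(X + \frac{X}{1892}\right) 2 X = -3 + \frac{1893 X}{1892} \cdot 2 X = -3 + \frac{1893 X^{2}}{946}$)
$\frac{1}{K + I{\left(N \right)}} = \frac{1}{13287321 - \left(3 - \frac{1893 \cdot 91^{2}}{946}\right)} = \frac{1}{13287321 + \left(-3 + \frac{1893}{946} \cdot 8281\right)} = \frac{1}{13287321 + \left(-3 + \frac{15675933}{946}\right)} = \frac{1}{13287321 + \frac{15673095}{946}} = \frac{1}{\frac{12585478761}{946}} = \frac{946}{12585478761}$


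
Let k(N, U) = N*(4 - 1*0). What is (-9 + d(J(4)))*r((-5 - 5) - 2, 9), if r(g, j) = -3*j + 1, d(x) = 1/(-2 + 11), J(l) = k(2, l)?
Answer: 2080/9 ≈ 231.11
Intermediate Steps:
k(N, U) = 4*N (k(N, U) = N*(4 + 0) = N*4 = 4*N)
J(l) = 8 (J(l) = 4*2 = 8)
d(x) = ⅑ (d(x) = 1/9 = ⅑)
r(g, j) = 1 - 3*j
(-9 + d(J(4)))*r((-5 - 5) - 2, 9) = (-9 + ⅑)*(1 - 3*9) = -80*(1 - 27)/9 = -80/9*(-26) = 2080/9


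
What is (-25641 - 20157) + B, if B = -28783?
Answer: -74581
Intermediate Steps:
(-25641 - 20157) + B = (-25641 - 20157) - 28783 = -45798 - 28783 = -74581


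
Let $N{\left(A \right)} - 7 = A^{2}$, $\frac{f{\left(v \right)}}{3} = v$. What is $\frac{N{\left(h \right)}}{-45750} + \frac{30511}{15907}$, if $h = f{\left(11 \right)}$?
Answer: $\frac{689222089}{363872625} \approx 1.8941$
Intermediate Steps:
$f{\left(v \right)} = 3 v$
$h = 33$ ($h = 3 \cdot 11 = 33$)
$N{\left(A \right)} = 7 + A^{2}$
$\frac{N{\left(h \right)}}{-45750} + \frac{30511}{15907} = \frac{7 + 33^{2}}{-45750} + \frac{30511}{15907} = \left(7 + 1089\right) \left(- \frac{1}{45750}\right) + 30511 \cdot \frac{1}{15907} = 1096 \left(- \frac{1}{45750}\right) + \frac{30511}{15907} = - \frac{548}{22875} + \frac{30511}{15907} = \frac{689222089}{363872625}$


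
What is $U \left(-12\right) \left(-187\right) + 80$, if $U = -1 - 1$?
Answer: $-4408$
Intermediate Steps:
$U = -2$ ($U = -1 - 1 = -2$)
$U \left(-12\right) \left(-187\right) + 80 = \left(-2\right) \left(-12\right) \left(-187\right) + 80 = 24 \left(-187\right) + 80 = -4488 + 80 = -4408$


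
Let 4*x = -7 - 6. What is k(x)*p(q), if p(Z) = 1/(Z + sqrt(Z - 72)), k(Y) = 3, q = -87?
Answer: -87/2576 - I*sqrt(159)/2576 ≈ -0.033773 - 0.004895*I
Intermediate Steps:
x = -13/4 (x = (-7 - 6)/4 = (1/4)*(-13) = -13/4 ≈ -3.2500)
p(Z) = 1/(Z + sqrt(-72 + Z))
k(x)*p(q) = 3/(-87 + sqrt(-72 - 87)) = 3/(-87 + sqrt(-159)) = 3/(-87 + I*sqrt(159))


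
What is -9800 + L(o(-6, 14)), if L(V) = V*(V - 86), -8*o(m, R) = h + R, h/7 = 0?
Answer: -154343/16 ≈ -9646.4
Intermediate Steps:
h = 0 (h = 7*0 = 0)
o(m, R) = -R/8 (o(m, R) = -(0 + R)/8 = -R/8)
L(V) = V*(-86 + V)
-9800 + L(o(-6, 14)) = -9800 + (-⅛*14)*(-86 - ⅛*14) = -9800 - 7*(-86 - 7/4)/4 = -9800 - 7/4*(-351/4) = -9800 + 2457/16 = -154343/16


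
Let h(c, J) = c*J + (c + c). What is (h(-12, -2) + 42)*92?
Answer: 3864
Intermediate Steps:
h(c, J) = 2*c + J*c (h(c, J) = J*c + 2*c = 2*c + J*c)
(h(-12, -2) + 42)*92 = (-12*(2 - 2) + 42)*92 = (-12*0 + 42)*92 = (0 + 42)*92 = 42*92 = 3864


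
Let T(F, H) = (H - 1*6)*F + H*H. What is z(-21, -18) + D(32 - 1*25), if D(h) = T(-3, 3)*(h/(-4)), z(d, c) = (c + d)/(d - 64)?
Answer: -5277/170 ≈ -31.041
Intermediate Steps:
z(d, c) = (c + d)/(-64 + d)
T(F, H) = H² + F*(-6 + H) (T(F, H) = (H - 6)*F + H² = (-6 + H)*F + H² = F*(-6 + H) + H² = H² + F*(-6 + H))
D(h) = -9*h/2 (D(h) = (3² - 6*(-3) - 3*3)*(h/(-4)) = (9 + 18 - 9)*(h*(-¼)) = 18*(-h/4) = -9*h/2)
z(-21, -18) + D(32 - 1*25) = (-18 - 21)/(-64 - 21) - 9*(32 - 1*25)/2 = -39/(-85) - 9*(32 - 25)/2 = -1/85*(-39) - 9/2*7 = 39/85 - 63/2 = -5277/170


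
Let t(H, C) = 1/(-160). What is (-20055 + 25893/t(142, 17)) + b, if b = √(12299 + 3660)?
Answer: -4162935 + √15959 ≈ -4.1628e+6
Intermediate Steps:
t(H, C) = -1/160
b = √15959 ≈ 126.33
(-20055 + 25893/t(142, 17)) + b = (-20055 + 25893/(-1/160)) + √15959 = (-20055 + 25893*(-160)) + √15959 = (-20055 - 4142880) + √15959 = -4162935 + √15959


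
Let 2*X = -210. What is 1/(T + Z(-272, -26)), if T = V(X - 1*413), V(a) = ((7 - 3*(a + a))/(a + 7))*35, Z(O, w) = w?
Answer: -73/17473 ≈ -0.0041779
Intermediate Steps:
X = -105 (X = (1/2)*(-210) = -105)
V(a) = 35*(7 - 6*a)/(7 + a) (V(a) = ((7 - 6*a)/(7 + a))*35 = 35*(7 - 6*a)/(7 + a))
T = -15575/73 (T = 35*(7 - 6*(-105 - 1*413))/(7 + (-105 - 1*413)) = 35*(7 - 6*(-105 - 413))/(7 + (-105 - 413)) = 35*(7 - 6*(-518))/(7 - 518) = 35*(7 + 3108)/(-511) = 35*(-1/511)*3115 = -15575/73 ≈ -213.36)
1/(T + Z(-272, -26)) = 1/(-15575/73 - 26) = 1/(-17473/73) = -73/17473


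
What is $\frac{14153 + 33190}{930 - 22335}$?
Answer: $- \frac{15781}{7135} \approx -2.2118$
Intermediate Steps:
$\frac{14153 + 33190}{930 - 22335} = \frac{47343}{-21405} = 47343 \left(- \frac{1}{21405}\right) = - \frac{15781}{7135}$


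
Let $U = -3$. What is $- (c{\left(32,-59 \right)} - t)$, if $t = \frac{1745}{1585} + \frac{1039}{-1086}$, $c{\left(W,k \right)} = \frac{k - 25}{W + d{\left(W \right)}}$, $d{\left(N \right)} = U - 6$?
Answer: $\frac{30059981}{7918026} \approx 3.7964$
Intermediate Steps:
$d{\left(N \right)} = -9$ ($d{\left(N \right)} = -3 - 6 = -9$)
$c{\left(W,k \right)} = \frac{-25 + k}{-9 + W}$ ($c{\left(W,k \right)} = \frac{k - 25}{W - 9} = \frac{-25 + k}{-9 + W}$)
$t = \frac{49651}{344262}$ ($t = 1745 \cdot \frac{1}{1585} + 1039 \left(- \frac{1}{1086}\right) = \frac{349}{317} - \frac{1039}{1086} = \frac{49651}{344262} \approx 0.14422$)
$- (c{\left(32,-59 \right)} - t) = - (\frac{-25 - 59}{-9 + 32} - \frac{49651}{344262}) = - (\frac{1}{23} \left(-84\right) - \frac{49651}{344262}) = - (- \frac{84}{23} - \frac{49651}{344262}) = \left(-1\right) \left(- \frac{30059981}{7918026}\right) = \frac{30059981}{7918026}$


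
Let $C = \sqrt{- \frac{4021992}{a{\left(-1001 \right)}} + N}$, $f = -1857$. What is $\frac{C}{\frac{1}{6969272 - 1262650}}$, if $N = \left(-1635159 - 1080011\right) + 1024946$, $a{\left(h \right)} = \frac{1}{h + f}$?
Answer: $22826488 \sqrt{718322682} \approx 6.1179 \cdot 10^{11}$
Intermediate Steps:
$a{\left(h \right)} = \frac{1}{-1857 + h}$ ($a{\left(h \right)} = \frac{1}{h - 1857} = \frac{1}{-1857 + h}$)
$N = -1690224$ ($N = -2715170 + 1024946 = -1690224$)
$C = 4 \sqrt{718322682}$ ($C = \sqrt{- \frac{4021992}{\frac{1}{-1857 - 1001}} - 1690224} = \sqrt{- \frac{4021992}{\frac{1}{-2858}} - 1690224} = \sqrt{- \frac{4021992}{- \frac{1}{2858}} - 1690224} = \sqrt{\left(-4021992\right) \left(-2858\right) - 1690224} = \sqrt{11494853136 - 1690224} = \sqrt{11493162912} = 4 \sqrt{718322682} \approx 1.0721 \cdot 10^{5}$)
$\frac{C}{\frac{1}{6969272 - 1262650}} = \frac{4 \sqrt{718322682}}{\frac{1}{6969272 - 1262650}} = \frac{4 \sqrt{718322682}}{\frac{1}{5706622}} = 4 \sqrt{718322682} \frac{1}{\frac{1}{5706622}} = 4 \sqrt{718322682} \cdot 5706622 = 22826488 \sqrt{718322682}$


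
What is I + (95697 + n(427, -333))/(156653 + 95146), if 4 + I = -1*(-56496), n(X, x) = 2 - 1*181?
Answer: 14224724626/251799 ≈ 56492.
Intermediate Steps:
n(X, x) = -179 (n(X, x) = 2 - 181 = -179)
I = 56492 (I = -4 - 1*(-56496) = -4 + 56496 = 56492)
I + (95697 + n(427, -333))/(156653 + 95146) = 56492 + (95697 - 179)/(156653 + 95146) = 56492 + 95518/251799 = 14224724626/251799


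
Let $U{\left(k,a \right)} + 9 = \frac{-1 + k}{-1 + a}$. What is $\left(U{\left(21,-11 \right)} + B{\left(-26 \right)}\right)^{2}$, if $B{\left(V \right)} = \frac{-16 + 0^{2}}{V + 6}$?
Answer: $\frac{21904}{225} \approx 97.351$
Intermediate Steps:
$U{\left(k,a \right)} = -9 + \frac{-1 + k}{-1 + a}$
$B{\left(V \right)} = - \frac{16}{6 + V}$ ($B{\left(V \right)} = \frac{-16 + 0}{6 + V} = - \frac{16}{6 + V}$)
$\left(U{\left(21,-11 \right)} + B{\left(-26 \right)}\right)^{2} = \left(\frac{8 + 21 - -99}{-1 - 11} - \frac{16}{6 - 26}\right)^{2} = \left(\frac{8 + 21 + 99}{-12} - \frac{16}{-20}\right)^{2} = \left(\left(- \frac{1}{12}\right) 128 - - \frac{4}{5}\right)^{2} = \left(- \frac{32}{3} + \frac{4}{5}\right)^{2} = \left(- \frac{148}{15}\right)^{2} = \frac{21904}{225}$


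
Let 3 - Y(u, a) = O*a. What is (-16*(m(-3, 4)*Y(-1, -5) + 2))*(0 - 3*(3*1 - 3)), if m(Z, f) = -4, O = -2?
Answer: 0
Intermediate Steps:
Y(u, a) = 3 + 2*a (Y(u, a) = 3 - (-2)*a = 3 + 2*a)
(-16*(m(-3, 4)*Y(-1, -5) + 2))*(0 - 3*(3*1 - 3)) = (-16*(-4*(3 + 2*(-5)) + 2))*(0 - 3*(3*1 - 3)) = (-16*(-4*(3 - 10) + 2))*(0 - 3*(3 - 3)) = (-16*(-4*(-7) + 2))*(0 - 3*0) = (-16*(28 + 2))*(0 + 0) = -16*30*0 = -480*0 = 0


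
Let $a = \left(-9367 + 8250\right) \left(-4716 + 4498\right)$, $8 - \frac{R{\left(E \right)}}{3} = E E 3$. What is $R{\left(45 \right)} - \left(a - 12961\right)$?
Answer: $-248746$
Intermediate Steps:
$R{\left(E \right)} = 24 - 9 E^{2}$ ($R{\left(E \right)} = 24 - 3 E E 3 = 24 - 3 E^{2} \cdot 3 = 24 - 3 \cdot 3 E^{2} = 24 - 9 E^{2}$)
$a = 243506$ ($a = \left(-1117\right) \left(-218\right) = 243506$)
$R{\left(45 \right)} - \left(a - 12961\right) = \left(24 - 9 \cdot 45^{2}\right) - \left(243506 - 12961\right) = \left(24 - 18225\right) - \left(243506 - 12961\right) = \left(24 - 18225\right) - 230545 = -18201 - 230545 = -248746$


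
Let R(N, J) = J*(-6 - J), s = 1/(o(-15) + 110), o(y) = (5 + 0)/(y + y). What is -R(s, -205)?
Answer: 40795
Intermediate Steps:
o(y) = 5/(2*y) (o(y) = 5/((2*y)) = 5*(1/(2*y)) = 5/(2*y))
s = 6/659 (s = 1/((5/2)/(-15) + 110) = 1/((5/2)*(-1/15) + 110) = 1/(-⅙ + 110) = 1/(659/6) = 6/659 ≈ 0.0091047)
-R(s, -205) = -(-1)*(-205)*(6 - 205) = -(-1)*(-205)*(-199) = -1*(-40795) = 40795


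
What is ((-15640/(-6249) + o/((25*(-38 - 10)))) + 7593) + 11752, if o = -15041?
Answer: 16130782801/833200 ≈ 19360.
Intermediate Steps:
((-15640/(-6249) + o/((25*(-38 - 10)))) + 7593) + 11752 = ((-15640/(-6249) - 15041*1/(25*(-38 - 10))) + 7593) + 11752 = ((-15640*(-1/6249) - 15041/(25*(-48))) + 7593) + 11752 = ((15640/6249 - 15041/(-1200)) + 7593) + 11752 = ((15640/6249 - 15041*(-1/1200)) + 7593) + 11752 = ((15640/6249 + 15041/1200) + 7593) + 11752 = (12528801/833200 + 7593) + 11752 = 6339016401/833200 + 11752 = 16130782801/833200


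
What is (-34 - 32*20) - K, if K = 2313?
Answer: -2987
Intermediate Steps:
(-34 - 32*20) - K = (-34 - 32*20) - 1*2313 = (-34 - 640) - 2313 = -674 - 2313 = -2987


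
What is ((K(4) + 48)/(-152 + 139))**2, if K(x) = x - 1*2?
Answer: 2500/169 ≈ 14.793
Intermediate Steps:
K(x) = -2 + x (K(x) = x - 2 = -2 + x)
((K(4) + 48)/(-152 + 139))**2 = (((-2 + 4) + 48)/(-152 + 139))**2 = ((2 + 48)/(-13))**2 = (50*(-1/13))**2 = (-50/13)**2 = 2500/169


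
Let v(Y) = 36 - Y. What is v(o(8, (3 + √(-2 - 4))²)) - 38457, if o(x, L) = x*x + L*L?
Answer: -38278 - 36*I*√6 ≈ -38278.0 - 88.182*I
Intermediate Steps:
o(x, L) = L² + x² (o(x, L) = x² + L² = L² + x²)
v(o(8, (3 + √(-2 - 4))²)) - 38457 = (36 - (((3 + √(-2 - 4))²)² + 8²)) - 38457 = (36 - (((3 + √(-6))²)² + 64)) - 38457 = (36 - (((3 + I*√6)²)² + 64)) - 38457 = (36 - ((3 + I*√6)⁴ + 64)) - 38457 = (36 - (64 + (3 + I*√6)⁴)) - 38457 = (36 + (-64 - (3 + I*√6)⁴)) - 38457 = (-28 - (3 + I*√6)⁴) - 38457 = -38485 - (3 + I*√6)⁴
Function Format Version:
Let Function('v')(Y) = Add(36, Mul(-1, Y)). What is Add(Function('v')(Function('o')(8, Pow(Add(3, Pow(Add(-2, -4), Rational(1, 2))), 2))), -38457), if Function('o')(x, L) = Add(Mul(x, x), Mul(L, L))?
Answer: Add(-38278, Mul(-36, I, Pow(6, Rational(1, 2)))) ≈ Add(-38278., Mul(-88.182, I))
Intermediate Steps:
Function('o')(x, L) = Add(Pow(L, 2), Pow(x, 2)) (Function('o')(x, L) = Add(Pow(x, 2), Pow(L, 2)) = Add(Pow(L, 2), Pow(x, 2)))
Add(Function('v')(Function('o')(8, Pow(Add(3, Pow(Add(-2, -4), Rational(1, 2))), 2))), -38457) = Add(Add(36, Mul(-1, Add(Pow(Pow(Add(3, Pow(Add(-2, -4), Rational(1, 2))), 2), 2), Pow(8, 2)))), -38457) = Add(Add(36, Mul(-1, Add(Pow(Pow(Add(3, Pow(-6, Rational(1, 2))), 2), 2), 64))), -38457) = Add(Add(36, Mul(-1, Add(Pow(Pow(Add(3, Mul(I, Pow(6, Rational(1, 2)))), 2), 2), 64))), -38457) = Add(Add(36, Mul(-1, Add(Pow(Add(3, Mul(I, Pow(6, Rational(1, 2)))), 4), 64))), -38457) = Add(Add(36, Mul(-1, Add(64, Pow(Add(3, Mul(I, Pow(6, Rational(1, 2)))), 4)))), -38457) = Add(Add(36, Add(-64, Mul(-1, Pow(Add(3, Mul(I, Pow(6, Rational(1, 2)))), 4)))), -38457) = Add(Add(-28, Mul(-1, Pow(Add(3, Mul(I, Pow(6, Rational(1, 2)))), 4))), -38457) = Add(-38485, Mul(-1, Pow(Add(3, Mul(I, Pow(6, Rational(1, 2)))), 4)))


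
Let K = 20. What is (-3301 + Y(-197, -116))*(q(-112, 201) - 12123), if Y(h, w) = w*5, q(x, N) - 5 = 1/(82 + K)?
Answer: 4797051835/102 ≈ 4.7030e+7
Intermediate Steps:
q(x, N) = 511/102 (q(x, N) = 5 + 1/(82 + 20) = 5 + 1/102 = 511/102)
Y(h, w) = 5*w
(-3301 + Y(-197, -116))*(q(-112, 201) - 12123) = (-3301 + 5*(-116))*(511/102 - 12123) = (-3301 - 580)*(-1236035/102) = -3881*(-1236035/102) = 4797051835/102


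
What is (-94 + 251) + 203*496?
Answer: 100845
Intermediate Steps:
(-94 + 251) + 203*496 = 157 + 100688 = 100845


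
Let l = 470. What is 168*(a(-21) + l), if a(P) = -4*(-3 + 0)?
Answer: 80976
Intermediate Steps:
a(P) = 12 (a(P) = -4*(-3) = 12)
168*(a(-21) + l) = 168*(12 + 470) = 168*482 = 80976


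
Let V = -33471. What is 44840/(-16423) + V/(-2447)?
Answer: 439970753/40187081 ≈ 10.948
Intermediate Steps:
44840/(-16423) + V/(-2447) = 44840/(-16423) - 33471/(-2447) = 44840*(-1/16423) - 33471*(-1/2447) = -44840/16423 + 33471/2447 = 439970753/40187081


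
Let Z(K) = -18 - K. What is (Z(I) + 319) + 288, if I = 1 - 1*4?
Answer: 592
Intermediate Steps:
I = -3 (I = 1 - 4 = -3)
(Z(I) + 319) + 288 = ((-18 - 1*(-3)) + 319) + 288 = ((-18 + 3) + 319) + 288 = (-15 + 319) + 288 = 304 + 288 = 592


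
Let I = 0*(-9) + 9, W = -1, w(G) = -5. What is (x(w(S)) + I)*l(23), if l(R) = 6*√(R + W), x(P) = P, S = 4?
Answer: 24*√22 ≈ 112.57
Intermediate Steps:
l(R) = 6*√(-1 + R) (l(R) = 6*√(R - 1) = 6*√(-1 + R))
I = 9 (I = 0 + 9 = 9)
(x(w(S)) + I)*l(23) = (-5 + 9)*(6*√(-1 + 23)) = 4*(6*√22) = 24*√22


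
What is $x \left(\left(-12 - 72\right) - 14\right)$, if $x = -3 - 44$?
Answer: $4606$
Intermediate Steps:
$x = -47$ ($x = -3 - 44 = -47$)
$x \left(\left(-12 - 72\right) - 14\right) = - 47 \left(\left(-12 - 72\right) - 14\right) = - 47 \left(-84 - 14\right) = \left(-47\right) \left(-98\right) = 4606$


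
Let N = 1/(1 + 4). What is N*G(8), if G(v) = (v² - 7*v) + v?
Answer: 16/5 ≈ 3.2000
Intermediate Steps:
G(v) = v² - 6*v
N = ⅕ (N = 1/5 = ⅕ ≈ 0.20000)
N*G(8) = (8*(-6 + 8))/5 = (8*2)/5 = (⅕)*16 = 16/5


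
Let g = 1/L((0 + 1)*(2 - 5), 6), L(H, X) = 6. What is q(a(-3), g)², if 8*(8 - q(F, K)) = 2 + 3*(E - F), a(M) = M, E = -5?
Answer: 289/4 ≈ 72.250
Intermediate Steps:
g = ⅙ (g = 1/6 = ⅙ ≈ 0.16667)
q(F, K) = 77/8 + 3*F/8 (q(F, K) = 8 - (2 + 3*(-5 - F))/8 = 8 - (2 + (-15 - 3*F))/8 = 8 - (-13 - 3*F)/8 = 8 + (13/8 + 3*F/8) = 77/8 + 3*F/8)
q(a(-3), g)² = (77/8 + (3/8)*(-3))² = (77/8 - 9/8)² = (17/2)² = 289/4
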